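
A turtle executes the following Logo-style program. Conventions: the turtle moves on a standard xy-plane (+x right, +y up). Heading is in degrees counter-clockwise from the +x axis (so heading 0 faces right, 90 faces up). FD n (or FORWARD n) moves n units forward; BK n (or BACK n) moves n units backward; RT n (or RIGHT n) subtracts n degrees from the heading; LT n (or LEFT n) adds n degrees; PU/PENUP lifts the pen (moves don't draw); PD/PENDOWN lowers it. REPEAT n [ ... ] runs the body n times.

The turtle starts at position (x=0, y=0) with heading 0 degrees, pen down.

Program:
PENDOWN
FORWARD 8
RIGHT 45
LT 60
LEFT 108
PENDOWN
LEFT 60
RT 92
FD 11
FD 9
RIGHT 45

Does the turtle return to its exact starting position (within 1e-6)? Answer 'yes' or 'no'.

Answer: no

Derivation:
Executing turtle program step by step:
Start: pos=(0,0), heading=0, pen down
PD: pen down
FD 8: (0,0) -> (8,0) [heading=0, draw]
RT 45: heading 0 -> 315
LT 60: heading 315 -> 15
LT 108: heading 15 -> 123
PD: pen down
LT 60: heading 123 -> 183
RT 92: heading 183 -> 91
FD 11: (8,0) -> (7.808,10.998) [heading=91, draw]
FD 9: (7.808,10.998) -> (7.651,19.997) [heading=91, draw]
RT 45: heading 91 -> 46
Final: pos=(7.651,19.997), heading=46, 3 segment(s) drawn

Start position: (0, 0)
Final position: (7.651, 19.997)
Distance = 21.411; >= 1e-6 -> NOT closed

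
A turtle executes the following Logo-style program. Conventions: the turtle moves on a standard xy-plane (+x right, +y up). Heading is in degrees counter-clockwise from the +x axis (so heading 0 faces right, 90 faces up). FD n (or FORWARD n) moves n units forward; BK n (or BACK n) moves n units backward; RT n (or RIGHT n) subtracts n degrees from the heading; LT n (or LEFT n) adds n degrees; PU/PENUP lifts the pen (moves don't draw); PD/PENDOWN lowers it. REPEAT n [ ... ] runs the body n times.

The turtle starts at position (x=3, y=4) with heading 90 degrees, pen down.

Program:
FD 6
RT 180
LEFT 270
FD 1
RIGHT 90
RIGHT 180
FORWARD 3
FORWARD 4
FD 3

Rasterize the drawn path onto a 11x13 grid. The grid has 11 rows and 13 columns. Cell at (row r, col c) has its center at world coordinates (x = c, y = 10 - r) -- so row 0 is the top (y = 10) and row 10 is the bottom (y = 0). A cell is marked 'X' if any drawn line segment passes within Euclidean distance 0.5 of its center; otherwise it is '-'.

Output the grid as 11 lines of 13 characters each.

Answer: --XX---------
--XX---------
--XX---------
--XX---------
--XX---------
--XX---------
--XX---------
--X----------
--X----------
--X----------
--X----------

Derivation:
Segment 0: (3,4) -> (3,10)
Segment 1: (3,10) -> (2,10)
Segment 2: (2,10) -> (2,7)
Segment 3: (2,7) -> (2,3)
Segment 4: (2,3) -> (2,0)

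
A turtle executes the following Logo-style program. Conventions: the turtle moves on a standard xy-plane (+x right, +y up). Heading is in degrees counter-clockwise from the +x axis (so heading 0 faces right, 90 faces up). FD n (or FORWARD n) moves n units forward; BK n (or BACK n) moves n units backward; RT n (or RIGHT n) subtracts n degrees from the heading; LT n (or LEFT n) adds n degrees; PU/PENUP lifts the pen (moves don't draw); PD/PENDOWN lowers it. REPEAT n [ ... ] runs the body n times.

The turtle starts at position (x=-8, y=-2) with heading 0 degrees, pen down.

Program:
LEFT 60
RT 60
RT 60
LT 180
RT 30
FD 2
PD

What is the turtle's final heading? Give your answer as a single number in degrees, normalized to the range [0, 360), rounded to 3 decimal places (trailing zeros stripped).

Answer: 90

Derivation:
Executing turtle program step by step:
Start: pos=(-8,-2), heading=0, pen down
LT 60: heading 0 -> 60
RT 60: heading 60 -> 0
RT 60: heading 0 -> 300
LT 180: heading 300 -> 120
RT 30: heading 120 -> 90
FD 2: (-8,-2) -> (-8,0) [heading=90, draw]
PD: pen down
Final: pos=(-8,0), heading=90, 1 segment(s) drawn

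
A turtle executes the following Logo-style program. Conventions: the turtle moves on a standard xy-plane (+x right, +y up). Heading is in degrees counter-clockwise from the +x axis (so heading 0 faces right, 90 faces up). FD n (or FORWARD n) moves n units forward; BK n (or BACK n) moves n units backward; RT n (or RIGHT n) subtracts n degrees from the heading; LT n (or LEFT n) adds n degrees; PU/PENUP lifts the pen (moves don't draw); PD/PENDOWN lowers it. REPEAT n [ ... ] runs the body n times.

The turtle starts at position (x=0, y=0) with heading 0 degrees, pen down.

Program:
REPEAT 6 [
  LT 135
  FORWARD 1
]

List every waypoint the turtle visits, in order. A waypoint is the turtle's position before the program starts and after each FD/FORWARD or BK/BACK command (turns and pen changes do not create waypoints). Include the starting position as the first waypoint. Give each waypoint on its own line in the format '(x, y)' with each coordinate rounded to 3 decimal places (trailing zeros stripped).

Executing turtle program step by step:
Start: pos=(0,0), heading=0, pen down
REPEAT 6 [
  -- iteration 1/6 --
  LT 135: heading 0 -> 135
  FD 1: (0,0) -> (-0.707,0.707) [heading=135, draw]
  -- iteration 2/6 --
  LT 135: heading 135 -> 270
  FD 1: (-0.707,0.707) -> (-0.707,-0.293) [heading=270, draw]
  -- iteration 3/6 --
  LT 135: heading 270 -> 45
  FD 1: (-0.707,-0.293) -> (0,0.414) [heading=45, draw]
  -- iteration 4/6 --
  LT 135: heading 45 -> 180
  FD 1: (0,0.414) -> (-1,0.414) [heading=180, draw]
  -- iteration 5/6 --
  LT 135: heading 180 -> 315
  FD 1: (-1,0.414) -> (-0.293,-0.293) [heading=315, draw]
  -- iteration 6/6 --
  LT 135: heading 315 -> 90
  FD 1: (-0.293,-0.293) -> (-0.293,0.707) [heading=90, draw]
]
Final: pos=(-0.293,0.707), heading=90, 6 segment(s) drawn
Waypoints (7 total):
(0, 0)
(-0.707, 0.707)
(-0.707, -0.293)
(0, 0.414)
(-1, 0.414)
(-0.293, -0.293)
(-0.293, 0.707)

Answer: (0, 0)
(-0.707, 0.707)
(-0.707, -0.293)
(0, 0.414)
(-1, 0.414)
(-0.293, -0.293)
(-0.293, 0.707)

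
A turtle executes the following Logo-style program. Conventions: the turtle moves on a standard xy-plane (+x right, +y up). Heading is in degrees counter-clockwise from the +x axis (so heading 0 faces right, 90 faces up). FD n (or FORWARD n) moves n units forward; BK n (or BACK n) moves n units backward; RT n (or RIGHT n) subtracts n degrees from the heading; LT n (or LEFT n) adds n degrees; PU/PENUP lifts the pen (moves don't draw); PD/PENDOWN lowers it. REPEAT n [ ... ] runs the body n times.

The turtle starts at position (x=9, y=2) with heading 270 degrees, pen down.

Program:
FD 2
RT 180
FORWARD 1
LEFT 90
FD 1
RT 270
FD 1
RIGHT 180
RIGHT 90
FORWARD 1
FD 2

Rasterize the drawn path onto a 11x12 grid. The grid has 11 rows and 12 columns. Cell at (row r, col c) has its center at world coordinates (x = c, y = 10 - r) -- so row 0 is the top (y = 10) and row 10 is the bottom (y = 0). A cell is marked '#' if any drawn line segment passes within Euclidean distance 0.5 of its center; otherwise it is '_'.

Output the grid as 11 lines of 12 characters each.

Segment 0: (9,2) -> (9,0)
Segment 1: (9,0) -> (9,1)
Segment 2: (9,1) -> (8,1)
Segment 3: (8,1) -> (8,0)
Segment 4: (8,0) -> (9,0)
Segment 5: (9,0) -> (11,0)

Answer: ____________
____________
____________
____________
____________
____________
____________
____________
_________#__
________##__
________####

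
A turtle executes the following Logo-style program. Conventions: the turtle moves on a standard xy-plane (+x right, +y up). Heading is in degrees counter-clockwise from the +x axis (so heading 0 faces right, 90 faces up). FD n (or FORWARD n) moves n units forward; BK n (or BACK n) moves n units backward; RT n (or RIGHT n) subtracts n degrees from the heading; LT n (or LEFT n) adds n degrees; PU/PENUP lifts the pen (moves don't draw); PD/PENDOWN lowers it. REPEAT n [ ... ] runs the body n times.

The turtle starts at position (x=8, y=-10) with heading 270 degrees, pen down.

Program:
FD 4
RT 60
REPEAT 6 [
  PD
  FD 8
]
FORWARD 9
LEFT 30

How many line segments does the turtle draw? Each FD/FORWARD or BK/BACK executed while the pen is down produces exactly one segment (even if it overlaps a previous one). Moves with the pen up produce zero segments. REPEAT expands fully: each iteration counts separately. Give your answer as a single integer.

Executing turtle program step by step:
Start: pos=(8,-10), heading=270, pen down
FD 4: (8,-10) -> (8,-14) [heading=270, draw]
RT 60: heading 270 -> 210
REPEAT 6 [
  -- iteration 1/6 --
  PD: pen down
  FD 8: (8,-14) -> (1.072,-18) [heading=210, draw]
  -- iteration 2/6 --
  PD: pen down
  FD 8: (1.072,-18) -> (-5.856,-22) [heading=210, draw]
  -- iteration 3/6 --
  PD: pen down
  FD 8: (-5.856,-22) -> (-12.785,-26) [heading=210, draw]
  -- iteration 4/6 --
  PD: pen down
  FD 8: (-12.785,-26) -> (-19.713,-30) [heading=210, draw]
  -- iteration 5/6 --
  PD: pen down
  FD 8: (-19.713,-30) -> (-26.641,-34) [heading=210, draw]
  -- iteration 6/6 --
  PD: pen down
  FD 8: (-26.641,-34) -> (-33.569,-38) [heading=210, draw]
]
FD 9: (-33.569,-38) -> (-41.363,-42.5) [heading=210, draw]
LT 30: heading 210 -> 240
Final: pos=(-41.363,-42.5), heading=240, 8 segment(s) drawn
Segments drawn: 8

Answer: 8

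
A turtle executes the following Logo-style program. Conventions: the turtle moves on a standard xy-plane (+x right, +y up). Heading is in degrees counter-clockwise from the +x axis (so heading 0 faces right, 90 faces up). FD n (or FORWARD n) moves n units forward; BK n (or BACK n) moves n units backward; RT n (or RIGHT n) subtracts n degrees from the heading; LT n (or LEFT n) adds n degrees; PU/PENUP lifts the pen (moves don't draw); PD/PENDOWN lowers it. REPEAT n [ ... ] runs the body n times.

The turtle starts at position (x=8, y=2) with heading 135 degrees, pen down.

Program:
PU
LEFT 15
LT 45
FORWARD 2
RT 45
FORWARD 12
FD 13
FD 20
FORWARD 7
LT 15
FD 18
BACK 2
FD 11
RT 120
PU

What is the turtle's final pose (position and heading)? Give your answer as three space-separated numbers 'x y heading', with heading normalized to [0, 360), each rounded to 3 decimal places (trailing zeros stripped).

Executing turtle program step by step:
Start: pos=(8,2), heading=135, pen down
PU: pen up
LT 15: heading 135 -> 150
LT 45: heading 150 -> 195
FD 2: (8,2) -> (6.068,1.482) [heading=195, move]
RT 45: heading 195 -> 150
FD 12: (6.068,1.482) -> (-4.324,7.482) [heading=150, move]
FD 13: (-4.324,7.482) -> (-15.582,13.982) [heading=150, move]
FD 20: (-15.582,13.982) -> (-32.903,23.982) [heading=150, move]
FD 7: (-32.903,23.982) -> (-38.965,27.482) [heading=150, move]
LT 15: heading 150 -> 165
FD 18: (-38.965,27.482) -> (-56.352,32.141) [heading=165, move]
BK 2: (-56.352,32.141) -> (-54.42,31.623) [heading=165, move]
FD 11: (-54.42,31.623) -> (-65.045,34.47) [heading=165, move]
RT 120: heading 165 -> 45
PU: pen up
Final: pos=(-65.045,34.47), heading=45, 0 segment(s) drawn

Answer: -65.045 34.47 45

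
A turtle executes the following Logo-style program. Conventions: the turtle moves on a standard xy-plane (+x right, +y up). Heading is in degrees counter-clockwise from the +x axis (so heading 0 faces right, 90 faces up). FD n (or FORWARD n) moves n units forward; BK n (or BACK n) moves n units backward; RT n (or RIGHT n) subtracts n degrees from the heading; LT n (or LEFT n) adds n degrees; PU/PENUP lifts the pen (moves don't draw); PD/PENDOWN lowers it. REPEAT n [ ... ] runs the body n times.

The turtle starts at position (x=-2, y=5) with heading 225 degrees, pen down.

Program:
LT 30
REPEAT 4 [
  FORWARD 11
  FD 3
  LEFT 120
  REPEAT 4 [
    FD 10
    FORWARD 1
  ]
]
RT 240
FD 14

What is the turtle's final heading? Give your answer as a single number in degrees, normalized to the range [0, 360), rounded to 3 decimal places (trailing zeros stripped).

Executing turtle program step by step:
Start: pos=(-2,5), heading=225, pen down
LT 30: heading 225 -> 255
REPEAT 4 [
  -- iteration 1/4 --
  FD 11: (-2,5) -> (-4.847,-5.625) [heading=255, draw]
  FD 3: (-4.847,-5.625) -> (-5.623,-8.523) [heading=255, draw]
  LT 120: heading 255 -> 15
  REPEAT 4 [
    -- iteration 1/4 --
    FD 10: (-5.623,-8.523) -> (4.036,-5.935) [heading=15, draw]
    FD 1: (4.036,-5.935) -> (5.002,-5.676) [heading=15, draw]
    -- iteration 2/4 --
    FD 10: (5.002,-5.676) -> (14.661,-3.088) [heading=15, draw]
    FD 1: (14.661,-3.088) -> (15.627,-2.829) [heading=15, draw]
    -- iteration 3/4 --
    FD 10: (15.627,-2.829) -> (25.286,-0.241) [heading=15, draw]
    FD 1: (25.286,-0.241) -> (26.252,0.018) [heading=15, draw]
    -- iteration 4/4 --
    FD 10: (26.252,0.018) -> (35.911,2.606) [heading=15, draw]
    FD 1: (35.911,2.606) -> (36.877,2.865) [heading=15, draw]
  ]
  -- iteration 2/4 --
  FD 11: (36.877,2.865) -> (47.502,5.712) [heading=15, draw]
  FD 3: (47.502,5.712) -> (50.4,6.489) [heading=15, draw]
  LT 120: heading 15 -> 135
  REPEAT 4 [
    -- iteration 1/4 --
    FD 10: (50.4,6.489) -> (43.329,13.56) [heading=135, draw]
    FD 1: (43.329,13.56) -> (42.622,14.267) [heading=135, draw]
    -- iteration 2/4 --
    FD 10: (42.622,14.267) -> (35.551,21.338) [heading=135, draw]
    FD 1: (35.551,21.338) -> (34.844,22.045) [heading=135, draw]
    -- iteration 3/4 --
    FD 10: (34.844,22.045) -> (27.773,29.116) [heading=135, draw]
    FD 1: (27.773,29.116) -> (27.066,29.823) [heading=135, draw]
    -- iteration 4/4 --
    FD 10: (27.066,29.823) -> (19.995,36.894) [heading=135, draw]
    FD 1: (19.995,36.894) -> (19.288,37.601) [heading=135, draw]
  ]
  -- iteration 3/4 --
  FD 11: (19.288,37.601) -> (11.509,45.379) [heading=135, draw]
  FD 3: (11.509,45.379) -> (9.388,47.501) [heading=135, draw]
  LT 120: heading 135 -> 255
  REPEAT 4 [
    -- iteration 1/4 --
    FD 10: (9.388,47.501) -> (6.8,37.841) [heading=255, draw]
    FD 1: (6.8,37.841) -> (6.541,36.876) [heading=255, draw]
    -- iteration 2/4 --
    FD 10: (6.541,36.876) -> (3.953,27.216) [heading=255, draw]
    FD 1: (3.953,27.216) -> (3.694,26.25) [heading=255, draw]
    -- iteration 3/4 --
    FD 10: (3.694,26.25) -> (1.106,16.591) [heading=255, draw]
    FD 1: (1.106,16.591) -> (0.847,15.625) [heading=255, draw]
    -- iteration 4/4 --
    FD 10: (0.847,15.625) -> (-1.741,5.966) [heading=255, draw]
    FD 1: (-1.741,5.966) -> (-2,5) [heading=255, draw]
  ]
  -- iteration 4/4 --
  FD 11: (-2,5) -> (-4.847,-5.625) [heading=255, draw]
  FD 3: (-4.847,-5.625) -> (-5.623,-8.523) [heading=255, draw]
  LT 120: heading 255 -> 15
  REPEAT 4 [
    -- iteration 1/4 --
    FD 10: (-5.623,-8.523) -> (4.036,-5.935) [heading=15, draw]
    FD 1: (4.036,-5.935) -> (5.002,-5.676) [heading=15, draw]
    -- iteration 2/4 --
    FD 10: (5.002,-5.676) -> (14.661,-3.088) [heading=15, draw]
    FD 1: (14.661,-3.088) -> (15.627,-2.829) [heading=15, draw]
    -- iteration 3/4 --
    FD 10: (15.627,-2.829) -> (25.286,-0.241) [heading=15, draw]
    FD 1: (25.286,-0.241) -> (26.252,0.018) [heading=15, draw]
    -- iteration 4/4 --
    FD 10: (26.252,0.018) -> (35.911,2.606) [heading=15, draw]
    FD 1: (35.911,2.606) -> (36.877,2.865) [heading=15, draw]
  ]
]
RT 240: heading 15 -> 135
FD 14: (36.877,2.865) -> (26.978,12.765) [heading=135, draw]
Final: pos=(26.978,12.765), heading=135, 41 segment(s) drawn

Answer: 135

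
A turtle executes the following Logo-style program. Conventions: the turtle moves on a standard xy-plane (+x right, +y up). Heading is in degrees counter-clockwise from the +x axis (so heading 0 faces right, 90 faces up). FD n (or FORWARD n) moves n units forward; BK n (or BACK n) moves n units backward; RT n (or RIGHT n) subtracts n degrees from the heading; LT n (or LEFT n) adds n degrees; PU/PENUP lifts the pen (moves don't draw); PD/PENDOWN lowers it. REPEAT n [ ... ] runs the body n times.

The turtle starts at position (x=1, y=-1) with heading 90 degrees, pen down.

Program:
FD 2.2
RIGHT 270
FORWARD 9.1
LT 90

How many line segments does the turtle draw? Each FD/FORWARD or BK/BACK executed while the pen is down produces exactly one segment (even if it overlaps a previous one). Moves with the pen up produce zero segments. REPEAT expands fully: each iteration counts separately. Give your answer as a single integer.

Answer: 2

Derivation:
Executing turtle program step by step:
Start: pos=(1,-1), heading=90, pen down
FD 2.2: (1,-1) -> (1,1.2) [heading=90, draw]
RT 270: heading 90 -> 180
FD 9.1: (1,1.2) -> (-8.1,1.2) [heading=180, draw]
LT 90: heading 180 -> 270
Final: pos=(-8.1,1.2), heading=270, 2 segment(s) drawn
Segments drawn: 2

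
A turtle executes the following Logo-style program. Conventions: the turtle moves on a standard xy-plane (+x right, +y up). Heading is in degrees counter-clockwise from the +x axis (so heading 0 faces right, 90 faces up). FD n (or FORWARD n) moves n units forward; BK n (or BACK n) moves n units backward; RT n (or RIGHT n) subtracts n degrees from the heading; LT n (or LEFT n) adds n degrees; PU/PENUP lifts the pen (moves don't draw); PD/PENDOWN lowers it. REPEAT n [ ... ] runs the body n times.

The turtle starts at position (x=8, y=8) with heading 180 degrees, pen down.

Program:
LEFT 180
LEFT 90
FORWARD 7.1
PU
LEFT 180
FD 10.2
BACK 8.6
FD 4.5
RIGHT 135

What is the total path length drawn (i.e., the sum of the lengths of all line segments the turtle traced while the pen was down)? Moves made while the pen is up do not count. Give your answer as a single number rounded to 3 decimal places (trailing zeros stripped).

Answer: 7.1

Derivation:
Executing turtle program step by step:
Start: pos=(8,8), heading=180, pen down
LT 180: heading 180 -> 0
LT 90: heading 0 -> 90
FD 7.1: (8,8) -> (8,15.1) [heading=90, draw]
PU: pen up
LT 180: heading 90 -> 270
FD 10.2: (8,15.1) -> (8,4.9) [heading=270, move]
BK 8.6: (8,4.9) -> (8,13.5) [heading=270, move]
FD 4.5: (8,13.5) -> (8,9) [heading=270, move]
RT 135: heading 270 -> 135
Final: pos=(8,9), heading=135, 1 segment(s) drawn

Segment lengths:
  seg 1: (8,8) -> (8,15.1), length = 7.1
Total = 7.1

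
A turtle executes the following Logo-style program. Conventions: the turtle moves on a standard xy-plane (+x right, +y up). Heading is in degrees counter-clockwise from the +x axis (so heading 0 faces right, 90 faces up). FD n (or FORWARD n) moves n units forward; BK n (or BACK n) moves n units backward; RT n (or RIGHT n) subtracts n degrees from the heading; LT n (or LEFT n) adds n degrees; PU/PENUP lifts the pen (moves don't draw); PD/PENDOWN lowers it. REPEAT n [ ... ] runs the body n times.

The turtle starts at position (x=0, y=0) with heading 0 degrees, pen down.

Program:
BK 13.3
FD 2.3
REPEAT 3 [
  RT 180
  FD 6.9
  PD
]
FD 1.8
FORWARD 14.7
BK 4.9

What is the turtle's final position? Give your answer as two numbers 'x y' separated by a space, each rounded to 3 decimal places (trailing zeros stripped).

Answer: -29.5 0

Derivation:
Executing turtle program step by step:
Start: pos=(0,0), heading=0, pen down
BK 13.3: (0,0) -> (-13.3,0) [heading=0, draw]
FD 2.3: (-13.3,0) -> (-11,0) [heading=0, draw]
REPEAT 3 [
  -- iteration 1/3 --
  RT 180: heading 0 -> 180
  FD 6.9: (-11,0) -> (-17.9,0) [heading=180, draw]
  PD: pen down
  -- iteration 2/3 --
  RT 180: heading 180 -> 0
  FD 6.9: (-17.9,0) -> (-11,0) [heading=0, draw]
  PD: pen down
  -- iteration 3/3 --
  RT 180: heading 0 -> 180
  FD 6.9: (-11,0) -> (-17.9,0) [heading=180, draw]
  PD: pen down
]
FD 1.8: (-17.9,0) -> (-19.7,0) [heading=180, draw]
FD 14.7: (-19.7,0) -> (-34.4,0) [heading=180, draw]
BK 4.9: (-34.4,0) -> (-29.5,0) [heading=180, draw]
Final: pos=(-29.5,0), heading=180, 8 segment(s) drawn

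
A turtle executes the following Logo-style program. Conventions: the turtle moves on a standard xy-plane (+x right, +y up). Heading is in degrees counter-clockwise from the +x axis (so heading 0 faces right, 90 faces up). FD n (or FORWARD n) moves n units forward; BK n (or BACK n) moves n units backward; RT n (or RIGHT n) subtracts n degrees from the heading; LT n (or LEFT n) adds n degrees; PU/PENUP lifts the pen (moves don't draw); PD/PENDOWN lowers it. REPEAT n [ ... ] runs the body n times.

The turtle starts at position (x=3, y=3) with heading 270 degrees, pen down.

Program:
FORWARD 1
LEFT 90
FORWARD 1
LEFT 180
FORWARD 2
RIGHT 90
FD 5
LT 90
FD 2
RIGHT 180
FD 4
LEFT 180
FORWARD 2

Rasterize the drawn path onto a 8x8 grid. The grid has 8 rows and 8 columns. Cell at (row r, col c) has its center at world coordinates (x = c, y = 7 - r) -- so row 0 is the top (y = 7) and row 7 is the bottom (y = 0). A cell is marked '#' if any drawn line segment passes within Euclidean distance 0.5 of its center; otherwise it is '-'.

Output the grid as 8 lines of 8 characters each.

Answer: #####---
--#-----
--#-----
--#-----
--##----
--###---
--------
--------

Derivation:
Segment 0: (3,3) -> (3,2)
Segment 1: (3,2) -> (4,2)
Segment 2: (4,2) -> (2,2)
Segment 3: (2,2) -> (2,7)
Segment 4: (2,7) -> (0,7)
Segment 5: (0,7) -> (4,7)
Segment 6: (4,7) -> (2,7)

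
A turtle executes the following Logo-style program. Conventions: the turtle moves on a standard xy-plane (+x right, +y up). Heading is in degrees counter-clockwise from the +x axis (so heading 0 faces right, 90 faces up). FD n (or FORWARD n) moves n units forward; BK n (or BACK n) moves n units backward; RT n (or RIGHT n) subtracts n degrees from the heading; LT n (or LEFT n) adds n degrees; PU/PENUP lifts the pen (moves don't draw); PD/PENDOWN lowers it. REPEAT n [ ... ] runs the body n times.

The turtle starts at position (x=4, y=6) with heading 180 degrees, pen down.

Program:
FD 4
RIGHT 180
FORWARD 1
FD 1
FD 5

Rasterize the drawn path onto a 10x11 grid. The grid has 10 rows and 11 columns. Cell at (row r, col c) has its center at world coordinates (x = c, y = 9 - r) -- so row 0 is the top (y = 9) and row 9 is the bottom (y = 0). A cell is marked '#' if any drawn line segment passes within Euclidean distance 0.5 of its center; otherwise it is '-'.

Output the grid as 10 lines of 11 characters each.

Answer: -----------
-----------
-----------
########---
-----------
-----------
-----------
-----------
-----------
-----------

Derivation:
Segment 0: (4,6) -> (0,6)
Segment 1: (0,6) -> (1,6)
Segment 2: (1,6) -> (2,6)
Segment 3: (2,6) -> (7,6)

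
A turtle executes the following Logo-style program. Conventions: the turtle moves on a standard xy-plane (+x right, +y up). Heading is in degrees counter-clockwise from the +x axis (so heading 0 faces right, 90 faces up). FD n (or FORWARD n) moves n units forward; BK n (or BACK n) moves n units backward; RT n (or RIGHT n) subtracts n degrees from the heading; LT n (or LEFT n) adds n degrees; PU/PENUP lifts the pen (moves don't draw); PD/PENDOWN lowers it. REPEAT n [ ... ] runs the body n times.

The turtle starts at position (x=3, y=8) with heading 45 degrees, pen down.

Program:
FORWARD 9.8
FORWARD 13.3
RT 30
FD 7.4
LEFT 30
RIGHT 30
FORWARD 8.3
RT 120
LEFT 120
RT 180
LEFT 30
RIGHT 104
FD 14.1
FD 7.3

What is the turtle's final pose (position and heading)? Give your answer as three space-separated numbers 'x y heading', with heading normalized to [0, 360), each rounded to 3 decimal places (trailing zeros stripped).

Executing turtle program step by step:
Start: pos=(3,8), heading=45, pen down
FD 9.8: (3,8) -> (9.93,14.93) [heading=45, draw]
FD 13.3: (9.93,14.93) -> (19.334,24.334) [heading=45, draw]
RT 30: heading 45 -> 15
FD 7.4: (19.334,24.334) -> (26.482,26.249) [heading=15, draw]
LT 30: heading 15 -> 45
RT 30: heading 45 -> 15
FD 8.3: (26.482,26.249) -> (34.499,28.398) [heading=15, draw]
RT 120: heading 15 -> 255
LT 120: heading 255 -> 15
RT 180: heading 15 -> 195
LT 30: heading 195 -> 225
RT 104: heading 225 -> 121
FD 14.1: (34.499,28.398) -> (27.237,40.484) [heading=121, draw]
FD 7.3: (27.237,40.484) -> (23.477,46.741) [heading=121, draw]
Final: pos=(23.477,46.741), heading=121, 6 segment(s) drawn

Answer: 23.477 46.741 121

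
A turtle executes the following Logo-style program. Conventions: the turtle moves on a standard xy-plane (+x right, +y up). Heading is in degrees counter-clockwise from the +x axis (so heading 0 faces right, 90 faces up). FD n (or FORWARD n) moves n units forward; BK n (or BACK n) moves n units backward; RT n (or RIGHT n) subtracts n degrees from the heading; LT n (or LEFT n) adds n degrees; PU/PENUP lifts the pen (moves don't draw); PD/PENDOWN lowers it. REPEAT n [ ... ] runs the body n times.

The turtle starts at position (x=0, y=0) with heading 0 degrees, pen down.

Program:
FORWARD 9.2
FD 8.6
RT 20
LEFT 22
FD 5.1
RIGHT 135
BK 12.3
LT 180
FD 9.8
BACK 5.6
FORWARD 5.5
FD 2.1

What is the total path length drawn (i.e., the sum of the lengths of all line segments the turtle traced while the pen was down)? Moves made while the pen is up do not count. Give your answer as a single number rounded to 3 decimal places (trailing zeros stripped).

Answer: 58.2

Derivation:
Executing turtle program step by step:
Start: pos=(0,0), heading=0, pen down
FD 9.2: (0,0) -> (9.2,0) [heading=0, draw]
FD 8.6: (9.2,0) -> (17.8,0) [heading=0, draw]
RT 20: heading 0 -> 340
LT 22: heading 340 -> 2
FD 5.1: (17.8,0) -> (22.897,0.178) [heading=2, draw]
RT 135: heading 2 -> 227
BK 12.3: (22.897,0.178) -> (31.285,9.174) [heading=227, draw]
LT 180: heading 227 -> 47
FD 9.8: (31.285,9.174) -> (37.969,16.341) [heading=47, draw]
BK 5.6: (37.969,16.341) -> (34.15,12.245) [heading=47, draw]
FD 5.5: (34.15,12.245) -> (37.901,16.268) [heading=47, draw]
FD 2.1: (37.901,16.268) -> (39.333,17.804) [heading=47, draw]
Final: pos=(39.333,17.804), heading=47, 8 segment(s) drawn

Segment lengths:
  seg 1: (0,0) -> (9.2,0), length = 9.2
  seg 2: (9.2,0) -> (17.8,0), length = 8.6
  seg 3: (17.8,0) -> (22.897,0.178), length = 5.1
  seg 4: (22.897,0.178) -> (31.285,9.174), length = 12.3
  seg 5: (31.285,9.174) -> (37.969,16.341), length = 9.8
  seg 6: (37.969,16.341) -> (34.15,12.245), length = 5.6
  seg 7: (34.15,12.245) -> (37.901,16.268), length = 5.5
  seg 8: (37.901,16.268) -> (39.333,17.804), length = 2.1
Total = 58.2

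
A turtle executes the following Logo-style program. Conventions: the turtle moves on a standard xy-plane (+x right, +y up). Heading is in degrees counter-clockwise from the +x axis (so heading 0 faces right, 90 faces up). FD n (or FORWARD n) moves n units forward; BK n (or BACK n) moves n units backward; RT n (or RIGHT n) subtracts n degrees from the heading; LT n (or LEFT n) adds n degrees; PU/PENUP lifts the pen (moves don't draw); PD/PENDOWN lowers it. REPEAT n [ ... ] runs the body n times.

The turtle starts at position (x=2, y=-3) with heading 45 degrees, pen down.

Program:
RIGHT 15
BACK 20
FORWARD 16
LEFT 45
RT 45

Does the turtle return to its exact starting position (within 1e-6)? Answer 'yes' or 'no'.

Executing turtle program step by step:
Start: pos=(2,-3), heading=45, pen down
RT 15: heading 45 -> 30
BK 20: (2,-3) -> (-15.321,-13) [heading=30, draw]
FD 16: (-15.321,-13) -> (-1.464,-5) [heading=30, draw]
LT 45: heading 30 -> 75
RT 45: heading 75 -> 30
Final: pos=(-1.464,-5), heading=30, 2 segment(s) drawn

Start position: (2, -3)
Final position: (-1.464, -5)
Distance = 4; >= 1e-6 -> NOT closed

Answer: no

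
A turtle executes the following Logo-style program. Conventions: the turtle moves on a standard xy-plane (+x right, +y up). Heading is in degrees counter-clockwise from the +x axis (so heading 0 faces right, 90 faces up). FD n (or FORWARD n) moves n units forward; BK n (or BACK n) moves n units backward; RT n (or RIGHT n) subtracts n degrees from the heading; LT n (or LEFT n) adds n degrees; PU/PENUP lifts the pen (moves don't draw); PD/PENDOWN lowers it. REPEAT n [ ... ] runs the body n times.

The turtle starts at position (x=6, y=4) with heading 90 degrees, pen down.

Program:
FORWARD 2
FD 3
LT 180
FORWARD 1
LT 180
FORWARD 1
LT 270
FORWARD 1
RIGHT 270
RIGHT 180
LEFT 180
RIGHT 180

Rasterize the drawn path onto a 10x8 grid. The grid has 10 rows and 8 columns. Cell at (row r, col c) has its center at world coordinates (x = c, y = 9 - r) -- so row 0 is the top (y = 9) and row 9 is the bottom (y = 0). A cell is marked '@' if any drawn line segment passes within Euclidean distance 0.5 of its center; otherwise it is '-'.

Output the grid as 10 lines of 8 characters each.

Segment 0: (6,4) -> (6,6)
Segment 1: (6,6) -> (6,9)
Segment 2: (6,9) -> (6,8)
Segment 3: (6,8) -> (6,9)
Segment 4: (6,9) -> (7,9)

Answer: ------@@
------@-
------@-
------@-
------@-
------@-
--------
--------
--------
--------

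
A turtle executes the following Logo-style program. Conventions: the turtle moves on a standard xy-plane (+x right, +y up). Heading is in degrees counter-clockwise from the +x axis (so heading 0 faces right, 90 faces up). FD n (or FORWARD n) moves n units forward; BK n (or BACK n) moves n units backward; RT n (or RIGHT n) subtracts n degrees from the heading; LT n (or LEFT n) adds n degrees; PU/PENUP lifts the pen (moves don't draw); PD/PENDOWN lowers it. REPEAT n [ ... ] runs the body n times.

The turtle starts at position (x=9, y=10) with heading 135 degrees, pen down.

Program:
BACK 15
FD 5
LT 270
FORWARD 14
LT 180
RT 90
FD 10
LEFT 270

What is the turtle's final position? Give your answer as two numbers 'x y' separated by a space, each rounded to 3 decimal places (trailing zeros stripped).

Answer: 18.899 19.899

Derivation:
Executing turtle program step by step:
Start: pos=(9,10), heading=135, pen down
BK 15: (9,10) -> (19.607,-0.607) [heading=135, draw]
FD 5: (19.607,-0.607) -> (16.071,2.929) [heading=135, draw]
LT 270: heading 135 -> 45
FD 14: (16.071,2.929) -> (25.971,12.828) [heading=45, draw]
LT 180: heading 45 -> 225
RT 90: heading 225 -> 135
FD 10: (25.971,12.828) -> (18.899,19.899) [heading=135, draw]
LT 270: heading 135 -> 45
Final: pos=(18.899,19.899), heading=45, 4 segment(s) drawn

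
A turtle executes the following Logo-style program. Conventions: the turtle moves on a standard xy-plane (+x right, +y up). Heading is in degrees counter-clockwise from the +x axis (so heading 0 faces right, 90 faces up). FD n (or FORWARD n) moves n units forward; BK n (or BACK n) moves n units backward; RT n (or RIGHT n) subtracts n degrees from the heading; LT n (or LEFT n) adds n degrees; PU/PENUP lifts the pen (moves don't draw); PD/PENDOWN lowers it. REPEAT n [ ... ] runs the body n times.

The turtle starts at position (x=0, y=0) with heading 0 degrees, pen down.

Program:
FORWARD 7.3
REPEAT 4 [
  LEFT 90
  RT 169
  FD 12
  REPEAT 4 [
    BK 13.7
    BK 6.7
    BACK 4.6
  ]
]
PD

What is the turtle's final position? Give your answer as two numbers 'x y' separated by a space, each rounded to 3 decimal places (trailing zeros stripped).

Executing turtle program step by step:
Start: pos=(0,0), heading=0, pen down
FD 7.3: (0,0) -> (7.3,0) [heading=0, draw]
REPEAT 4 [
  -- iteration 1/4 --
  LT 90: heading 0 -> 90
  RT 169: heading 90 -> 281
  FD 12: (7.3,0) -> (9.59,-11.78) [heading=281, draw]
  REPEAT 4 [
    -- iteration 1/4 --
    BK 13.7: (9.59,-11.78) -> (6.976,1.669) [heading=281, draw]
    BK 6.7: (6.976,1.669) -> (5.697,8.246) [heading=281, draw]
    BK 4.6: (5.697,8.246) -> (4.819,12.761) [heading=281, draw]
    -- iteration 2/4 --
    BK 13.7: (4.819,12.761) -> (2.205,26.209) [heading=281, draw]
    BK 6.7: (2.205,26.209) -> (0.927,32.786) [heading=281, draw]
    BK 4.6: (0.927,32.786) -> (0.049,37.302) [heading=281, draw]
    -- iteration 3/4 --
    BK 13.7: (0.049,37.302) -> (-2.565,50.75) [heading=281, draw]
    BK 6.7: (-2.565,50.75) -> (-3.843,57.327) [heading=281, draw]
    BK 4.6: (-3.843,57.327) -> (-4.721,61.843) [heading=281, draw]
    -- iteration 4/4 --
    BK 13.7: (-4.721,61.843) -> (-7.335,75.291) [heading=281, draw]
    BK 6.7: (-7.335,75.291) -> (-8.613,81.868) [heading=281, draw]
    BK 4.6: (-8.613,81.868) -> (-9.491,86.383) [heading=281, draw]
  ]
  -- iteration 2/4 --
  LT 90: heading 281 -> 11
  RT 169: heading 11 -> 202
  FD 12: (-9.491,86.383) -> (-20.617,81.888) [heading=202, draw]
  REPEAT 4 [
    -- iteration 1/4 --
    BK 13.7: (-20.617,81.888) -> (-7.915,87.02) [heading=202, draw]
    BK 6.7: (-7.915,87.02) -> (-1.703,89.53) [heading=202, draw]
    BK 4.6: (-1.703,89.53) -> (2.562,91.253) [heading=202, draw]
    -- iteration 2/4 --
    BK 13.7: (2.562,91.253) -> (15.265,96.385) [heading=202, draw]
    BK 6.7: (15.265,96.385) -> (21.477,98.895) [heading=202, draw]
    BK 4.6: (21.477,98.895) -> (25.742,100.618) [heading=202, draw]
    -- iteration 3/4 --
    BK 13.7: (25.742,100.618) -> (38.444,105.75) [heading=202, draw]
    BK 6.7: (38.444,105.75) -> (44.656,108.26) [heading=202, draw]
    BK 4.6: (44.656,108.26) -> (48.921,109.983) [heading=202, draw]
    -- iteration 4/4 --
    BK 13.7: (48.921,109.983) -> (61.624,115.116) [heading=202, draw]
    BK 6.7: (61.624,115.116) -> (67.836,117.625) [heading=202, draw]
    BK 4.6: (67.836,117.625) -> (72.101,119.349) [heading=202, draw]
  ]
  -- iteration 3/4 --
  LT 90: heading 202 -> 292
  RT 169: heading 292 -> 123
  FD 12: (72.101,119.349) -> (65.565,129.413) [heading=123, draw]
  REPEAT 4 [
    -- iteration 1/4 --
    BK 13.7: (65.565,129.413) -> (73.027,117.923) [heading=123, draw]
    BK 6.7: (73.027,117.923) -> (76.676,112.304) [heading=123, draw]
    BK 4.6: (76.676,112.304) -> (79.181,108.446) [heading=123, draw]
    -- iteration 2/4 --
    BK 13.7: (79.181,108.446) -> (86.643,96.956) [heading=123, draw]
    BK 6.7: (86.643,96.956) -> (90.292,91.337) [heading=123, draw]
    BK 4.6: (90.292,91.337) -> (92.797,87.479) [heading=123, draw]
    -- iteration 3/4 --
    BK 13.7: (92.797,87.479) -> (100.259,75.989) [heading=123, draw]
    BK 6.7: (100.259,75.989) -> (103.908,70.37) [heading=123, draw]
    BK 4.6: (103.908,70.37) -> (106.413,66.512) [heading=123, draw]
    -- iteration 4/4 --
    BK 13.7: (106.413,66.512) -> (113.875,55.023) [heading=123, draw]
    BK 6.7: (113.875,55.023) -> (117.524,49.403) [heading=123, draw]
    BK 4.6: (117.524,49.403) -> (120.029,45.546) [heading=123, draw]
  ]
  -- iteration 4/4 --
  LT 90: heading 123 -> 213
  RT 169: heading 213 -> 44
  FD 12: (120.029,45.546) -> (128.661,53.881) [heading=44, draw]
  REPEAT 4 [
    -- iteration 1/4 --
    BK 13.7: (128.661,53.881) -> (118.806,44.365) [heading=44, draw]
    BK 6.7: (118.806,44.365) -> (113.987,39.71) [heading=44, draw]
    BK 4.6: (113.987,39.71) -> (110.678,36.515) [heading=44, draw]
    -- iteration 2/4 --
    BK 13.7: (110.678,36.515) -> (100.823,26.998) [heading=44, draw]
    BK 6.7: (100.823,26.998) -> (96.003,22.344) [heading=44, draw]
    BK 4.6: (96.003,22.344) -> (92.694,19.149) [heading=44, draw]
    -- iteration 3/4 --
    BK 13.7: (92.694,19.149) -> (82.839,9.632) [heading=44, draw]
    BK 6.7: (82.839,9.632) -> (78.02,4.978) [heading=44, draw]
    BK 4.6: (78.02,4.978) -> (74.711,1.782) [heading=44, draw]
    -- iteration 4/4 --
    BK 13.7: (74.711,1.782) -> (64.856,-7.735) [heading=44, draw]
    BK 6.7: (64.856,-7.735) -> (60.036,-12.389) [heading=44, draw]
    BK 4.6: (60.036,-12.389) -> (56.727,-15.584) [heading=44, draw]
  ]
]
PD: pen down
Final: pos=(56.727,-15.584), heading=44, 53 segment(s) drawn

Answer: 56.727 -15.584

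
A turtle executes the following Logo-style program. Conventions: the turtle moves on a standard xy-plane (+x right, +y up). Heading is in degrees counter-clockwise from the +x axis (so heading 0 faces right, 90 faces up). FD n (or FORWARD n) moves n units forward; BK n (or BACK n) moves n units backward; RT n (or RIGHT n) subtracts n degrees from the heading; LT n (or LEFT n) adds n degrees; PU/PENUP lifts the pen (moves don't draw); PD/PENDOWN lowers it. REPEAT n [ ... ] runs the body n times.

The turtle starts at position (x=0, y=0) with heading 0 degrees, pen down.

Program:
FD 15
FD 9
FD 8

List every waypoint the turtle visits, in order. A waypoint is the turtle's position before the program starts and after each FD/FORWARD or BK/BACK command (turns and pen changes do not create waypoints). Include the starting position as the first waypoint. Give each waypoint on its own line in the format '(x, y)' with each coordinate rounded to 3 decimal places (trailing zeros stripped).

Answer: (0, 0)
(15, 0)
(24, 0)
(32, 0)

Derivation:
Executing turtle program step by step:
Start: pos=(0,0), heading=0, pen down
FD 15: (0,0) -> (15,0) [heading=0, draw]
FD 9: (15,0) -> (24,0) [heading=0, draw]
FD 8: (24,0) -> (32,0) [heading=0, draw]
Final: pos=(32,0), heading=0, 3 segment(s) drawn
Waypoints (4 total):
(0, 0)
(15, 0)
(24, 0)
(32, 0)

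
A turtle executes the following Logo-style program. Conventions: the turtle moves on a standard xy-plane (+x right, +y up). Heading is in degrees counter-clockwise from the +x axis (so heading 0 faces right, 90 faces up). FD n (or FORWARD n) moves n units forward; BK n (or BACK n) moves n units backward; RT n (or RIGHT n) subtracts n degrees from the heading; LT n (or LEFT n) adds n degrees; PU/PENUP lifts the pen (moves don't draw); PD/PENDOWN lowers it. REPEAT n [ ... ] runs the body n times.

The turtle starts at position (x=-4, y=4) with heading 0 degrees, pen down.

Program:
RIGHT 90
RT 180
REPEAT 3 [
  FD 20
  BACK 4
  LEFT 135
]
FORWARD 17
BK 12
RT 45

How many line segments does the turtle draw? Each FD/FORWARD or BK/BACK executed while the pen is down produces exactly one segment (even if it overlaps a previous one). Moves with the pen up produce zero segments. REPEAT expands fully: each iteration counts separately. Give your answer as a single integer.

Answer: 8

Derivation:
Executing turtle program step by step:
Start: pos=(-4,4), heading=0, pen down
RT 90: heading 0 -> 270
RT 180: heading 270 -> 90
REPEAT 3 [
  -- iteration 1/3 --
  FD 20: (-4,4) -> (-4,24) [heading=90, draw]
  BK 4: (-4,24) -> (-4,20) [heading=90, draw]
  LT 135: heading 90 -> 225
  -- iteration 2/3 --
  FD 20: (-4,20) -> (-18.142,5.858) [heading=225, draw]
  BK 4: (-18.142,5.858) -> (-15.314,8.686) [heading=225, draw]
  LT 135: heading 225 -> 0
  -- iteration 3/3 --
  FD 20: (-15.314,8.686) -> (4.686,8.686) [heading=0, draw]
  BK 4: (4.686,8.686) -> (0.686,8.686) [heading=0, draw]
  LT 135: heading 0 -> 135
]
FD 17: (0.686,8.686) -> (-11.335,20.707) [heading=135, draw]
BK 12: (-11.335,20.707) -> (-2.849,12.222) [heading=135, draw]
RT 45: heading 135 -> 90
Final: pos=(-2.849,12.222), heading=90, 8 segment(s) drawn
Segments drawn: 8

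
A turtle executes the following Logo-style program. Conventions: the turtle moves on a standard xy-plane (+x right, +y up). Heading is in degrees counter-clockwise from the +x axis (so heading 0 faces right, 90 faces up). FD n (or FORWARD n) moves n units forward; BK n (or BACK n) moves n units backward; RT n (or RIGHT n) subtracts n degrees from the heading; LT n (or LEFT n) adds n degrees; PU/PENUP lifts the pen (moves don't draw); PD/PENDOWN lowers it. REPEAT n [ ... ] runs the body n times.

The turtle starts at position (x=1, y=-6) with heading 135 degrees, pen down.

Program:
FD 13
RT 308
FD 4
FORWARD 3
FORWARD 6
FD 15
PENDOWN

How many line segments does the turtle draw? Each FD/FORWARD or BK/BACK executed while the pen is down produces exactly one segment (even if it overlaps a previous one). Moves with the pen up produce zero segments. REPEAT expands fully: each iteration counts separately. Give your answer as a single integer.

Answer: 5

Derivation:
Executing turtle program step by step:
Start: pos=(1,-6), heading=135, pen down
FD 13: (1,-6) -> (-8.192,3.192) [heading=135, draw]
RT 308: heading 135 -> 187
FD 4: (-8.192,3.192) -> (-12.163,2.705) [heading=187, draw]
FD 3: (-12.163,2.705) -> (-15.14,2.339) [heading=187, draw]
FD 6: (-15.14,2.339) -> (-21.095,1.608) [heading=187, draw]
FD 15: (-21.095,1.608) -> (-35.984,-0.22) [heading=187, draw]
PD: pen down
Final: pos=(-35.984,-0.22), heading=187, 5 segment(s) drawn
Segments drawn: 5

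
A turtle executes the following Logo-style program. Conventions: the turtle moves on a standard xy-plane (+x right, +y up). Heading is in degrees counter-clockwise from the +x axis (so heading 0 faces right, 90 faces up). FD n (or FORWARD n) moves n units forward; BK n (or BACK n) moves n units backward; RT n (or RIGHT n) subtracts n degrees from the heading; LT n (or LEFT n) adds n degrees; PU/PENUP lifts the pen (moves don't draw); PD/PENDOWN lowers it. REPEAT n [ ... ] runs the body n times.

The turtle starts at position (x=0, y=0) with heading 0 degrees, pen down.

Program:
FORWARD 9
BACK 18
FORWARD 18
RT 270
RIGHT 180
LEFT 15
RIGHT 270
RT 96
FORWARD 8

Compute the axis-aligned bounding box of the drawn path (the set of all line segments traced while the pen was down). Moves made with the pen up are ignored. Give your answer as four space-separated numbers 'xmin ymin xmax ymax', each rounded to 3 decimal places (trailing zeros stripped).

Executing turtle program step by step:
Start: pos=(0,0), heading=0, pen down
FD 9: (0,0) -> (9,0) [heading=0, draw]
BK 18: (9,0) -> (-9,0) [heading=0, draw]
FD 18: (-9,0) -> (9,0) [heading=0, draw]
RT 270: heading 0 -> 90
RT 180: heading 90 -> 270
LT 15: heading 270 -> 285
RT 270: heading 285 -> 15
RT 96: heading 15 -> 279
FD 8: (9,0) -> (10.251,-7.902) [heading=279, draw]
Final: pos=(10.251,-7.902), heading=279, 4 segment(s) drawn

Segment endpoints: x in {-9, 0, 9, 10.251}, y in {-7.902, 0}
xmin=-9, ymin=-7.902, xmax=10.251, ymax=0

Answer: -9 -7.902 10.251 0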